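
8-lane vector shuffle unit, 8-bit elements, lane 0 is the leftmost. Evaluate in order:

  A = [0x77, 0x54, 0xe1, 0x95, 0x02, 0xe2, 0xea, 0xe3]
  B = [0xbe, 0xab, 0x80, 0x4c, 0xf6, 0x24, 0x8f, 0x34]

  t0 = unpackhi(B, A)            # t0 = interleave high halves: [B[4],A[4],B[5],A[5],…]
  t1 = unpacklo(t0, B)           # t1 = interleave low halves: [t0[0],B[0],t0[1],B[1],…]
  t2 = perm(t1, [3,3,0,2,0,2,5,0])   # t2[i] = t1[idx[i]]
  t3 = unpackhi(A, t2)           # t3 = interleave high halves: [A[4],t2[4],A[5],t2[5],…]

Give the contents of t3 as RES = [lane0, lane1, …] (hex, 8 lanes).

  t0: f6 02 24 e2 8f ea 34 e3
  t1: f6 be 02 ab 24 80 e2 4c
  t2: ab ab f6 02 f6 02 80 f6
  t3: 02 f6 e2 02 ea 80 e3 f6

RES = [0x02, 0xf6, 0xe2, 0x02, 0xea, 0x80, 0xe3, 0xf6]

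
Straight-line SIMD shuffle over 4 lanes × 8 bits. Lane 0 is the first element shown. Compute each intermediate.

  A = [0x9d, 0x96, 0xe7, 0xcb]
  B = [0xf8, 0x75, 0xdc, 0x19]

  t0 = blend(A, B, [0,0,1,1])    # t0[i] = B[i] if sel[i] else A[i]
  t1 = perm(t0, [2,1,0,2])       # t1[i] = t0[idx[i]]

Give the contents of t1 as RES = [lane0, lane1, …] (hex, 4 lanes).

RES = [ 0xdc  0x96  0x9d  0xdc ]

→ t0 |9d|96|dc|19|
→ t1 |dc|96|9d|dc|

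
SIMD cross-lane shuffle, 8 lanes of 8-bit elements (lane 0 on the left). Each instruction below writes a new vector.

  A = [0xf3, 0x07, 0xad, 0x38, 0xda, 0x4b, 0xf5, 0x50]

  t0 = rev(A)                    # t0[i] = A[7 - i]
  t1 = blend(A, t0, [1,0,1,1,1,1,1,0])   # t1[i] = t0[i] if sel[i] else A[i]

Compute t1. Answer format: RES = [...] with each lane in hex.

→ t0 |50|f5|4b|da|38|ad|07|f3|
→ t1 |50|07|4b|da|38|ad|07|50|

RES = [ 0x50  0x07  0x4b  0xda  0x38  0xad  0x07  0x50 ]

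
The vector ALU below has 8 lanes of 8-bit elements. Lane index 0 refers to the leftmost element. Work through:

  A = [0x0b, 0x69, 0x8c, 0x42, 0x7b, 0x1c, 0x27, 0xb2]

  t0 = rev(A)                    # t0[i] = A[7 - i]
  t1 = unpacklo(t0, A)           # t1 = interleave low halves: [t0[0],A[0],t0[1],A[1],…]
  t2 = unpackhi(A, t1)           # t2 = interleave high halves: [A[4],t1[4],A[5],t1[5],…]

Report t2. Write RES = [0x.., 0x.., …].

RES = [ 0x7b  0x1c  0x1c  0x8c  0x27  0x7b  0xb2  0x42 ]

t0 = [0xb2, 0x27, 0x1c, 0x7b, 0x42, 0x8c, 0x69, 0x0b]
t1 = [0xb2, 0x0b, 0x27, 0x69, 0x1c, 0x8c, 0x7b, 0x42]
t2 = [0x7b, 0x1c, 0x1c, 0x8c, 0x27, 0x7b, 0xb2, 0x42]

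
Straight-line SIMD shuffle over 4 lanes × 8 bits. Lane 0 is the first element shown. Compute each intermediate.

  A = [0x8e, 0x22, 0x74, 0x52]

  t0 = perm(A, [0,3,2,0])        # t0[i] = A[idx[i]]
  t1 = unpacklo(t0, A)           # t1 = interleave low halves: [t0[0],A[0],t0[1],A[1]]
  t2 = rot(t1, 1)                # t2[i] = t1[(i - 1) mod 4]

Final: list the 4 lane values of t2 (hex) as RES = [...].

  t0: 8e 52 74 8e
  t1: 8e 8e 52 22
  t2: 22 8e 8e 52

RES = [ 0x22  0x8e  0x8e  0x52 ]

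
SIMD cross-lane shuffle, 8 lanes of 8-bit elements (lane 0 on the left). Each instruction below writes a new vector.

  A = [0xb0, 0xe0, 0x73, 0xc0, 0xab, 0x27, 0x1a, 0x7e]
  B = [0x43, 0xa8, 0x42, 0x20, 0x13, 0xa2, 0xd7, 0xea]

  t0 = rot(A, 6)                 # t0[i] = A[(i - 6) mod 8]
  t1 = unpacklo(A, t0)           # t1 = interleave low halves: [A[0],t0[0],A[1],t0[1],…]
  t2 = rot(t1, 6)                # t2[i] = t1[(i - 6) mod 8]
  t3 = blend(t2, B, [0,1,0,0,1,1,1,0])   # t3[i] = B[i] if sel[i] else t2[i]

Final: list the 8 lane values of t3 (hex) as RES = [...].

→ t0 |73|c0|ab|27|1a|7e|b0|e0|
→ t1 |b0|73|e0|c0|73|ab|c0|27|
→ t2 |e0|c0|73|ab|c0|27|b0|73|
→ t3 |e0|a8|73|ab|13|a2|d7|73|

RES = [0xe0, 0xa8, 0x73, 0xab, 0x13, 0xa2, 0xd7, 0x73]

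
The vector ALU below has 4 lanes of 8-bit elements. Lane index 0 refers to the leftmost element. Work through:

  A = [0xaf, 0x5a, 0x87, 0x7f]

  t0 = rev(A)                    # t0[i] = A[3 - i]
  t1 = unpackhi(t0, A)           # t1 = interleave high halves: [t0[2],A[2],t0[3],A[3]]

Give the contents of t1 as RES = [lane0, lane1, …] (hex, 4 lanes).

RES = [0x5a, 0x87, 0xaf, 0x7f]

→ t0 |7f|87|5a|af|
→ t1 |5a|87|af|7f|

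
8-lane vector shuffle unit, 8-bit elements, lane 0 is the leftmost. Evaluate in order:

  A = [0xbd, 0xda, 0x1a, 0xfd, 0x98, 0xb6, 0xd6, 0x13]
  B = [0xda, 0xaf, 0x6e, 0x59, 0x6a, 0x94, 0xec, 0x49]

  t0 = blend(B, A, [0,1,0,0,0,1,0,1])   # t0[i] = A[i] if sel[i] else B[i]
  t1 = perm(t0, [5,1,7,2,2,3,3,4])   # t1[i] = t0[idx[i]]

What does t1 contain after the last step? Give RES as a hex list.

RES = [ 0xb6  0xda  0x13  0x6e  0x6e  0x59  0x59  0x6a ]

→ t0 |da|da|6e|59|6a|b6|ec|13|
→ t1 |b6|da|13|6e|6e|59|59|6a|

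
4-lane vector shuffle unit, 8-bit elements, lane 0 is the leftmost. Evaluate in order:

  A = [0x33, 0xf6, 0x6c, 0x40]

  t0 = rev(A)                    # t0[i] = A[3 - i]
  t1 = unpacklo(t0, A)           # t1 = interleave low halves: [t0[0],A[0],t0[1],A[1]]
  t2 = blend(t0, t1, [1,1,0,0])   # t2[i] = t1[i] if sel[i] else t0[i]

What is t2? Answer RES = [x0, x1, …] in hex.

→ t0 |40|6c|f6|33|
→ t1 |40|33|6c|f6|
→ t2 |40|33|f6|33|

RES = [0x40, 0x33, 0xf6, 0x33]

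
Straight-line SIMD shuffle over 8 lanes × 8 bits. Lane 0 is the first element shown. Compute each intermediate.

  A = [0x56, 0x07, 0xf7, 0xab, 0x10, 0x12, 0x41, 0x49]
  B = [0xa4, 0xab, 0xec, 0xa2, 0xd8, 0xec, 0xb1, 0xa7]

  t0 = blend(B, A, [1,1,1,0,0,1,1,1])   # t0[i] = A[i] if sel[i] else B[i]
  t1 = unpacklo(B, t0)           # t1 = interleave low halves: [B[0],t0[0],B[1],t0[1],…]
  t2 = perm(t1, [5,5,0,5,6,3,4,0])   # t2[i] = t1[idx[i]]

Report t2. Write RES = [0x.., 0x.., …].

  t0: 56 07 f7 a2 d8 12 41 49
  t1: a4 56 ab 07 ec f7 a2 a2
  t2: f7 f7 a4 f7 a2 07 ec a4

RES = [0xf7, 0xf7, 0xa4, 0xf7, 0xa2, 0x07, 0xec, 0xa4]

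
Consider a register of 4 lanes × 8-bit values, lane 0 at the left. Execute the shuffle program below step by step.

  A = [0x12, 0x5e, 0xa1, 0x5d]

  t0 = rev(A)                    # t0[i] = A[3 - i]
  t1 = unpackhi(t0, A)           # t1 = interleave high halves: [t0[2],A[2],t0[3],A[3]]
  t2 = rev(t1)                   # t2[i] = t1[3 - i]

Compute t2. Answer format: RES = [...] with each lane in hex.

RES = [ 0x5d  0x12  0xa1  0x5e ]

  t0: 5d a1 5e 12
  t1: 5e a1 12 5d
  t2: 5d 12 a1 5e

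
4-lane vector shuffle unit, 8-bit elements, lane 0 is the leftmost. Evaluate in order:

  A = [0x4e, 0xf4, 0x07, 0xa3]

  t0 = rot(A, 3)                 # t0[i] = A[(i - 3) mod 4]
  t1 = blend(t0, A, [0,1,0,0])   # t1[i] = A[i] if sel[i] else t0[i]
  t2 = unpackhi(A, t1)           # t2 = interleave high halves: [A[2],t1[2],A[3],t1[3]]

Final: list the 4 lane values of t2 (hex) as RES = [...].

  t0: f4 07 a3 4e
  t1: f4 f4 a3 4e
  t2: 07 a3 a3 4e

RES = [0x07, 0xa3, 0xa3, 0x4e]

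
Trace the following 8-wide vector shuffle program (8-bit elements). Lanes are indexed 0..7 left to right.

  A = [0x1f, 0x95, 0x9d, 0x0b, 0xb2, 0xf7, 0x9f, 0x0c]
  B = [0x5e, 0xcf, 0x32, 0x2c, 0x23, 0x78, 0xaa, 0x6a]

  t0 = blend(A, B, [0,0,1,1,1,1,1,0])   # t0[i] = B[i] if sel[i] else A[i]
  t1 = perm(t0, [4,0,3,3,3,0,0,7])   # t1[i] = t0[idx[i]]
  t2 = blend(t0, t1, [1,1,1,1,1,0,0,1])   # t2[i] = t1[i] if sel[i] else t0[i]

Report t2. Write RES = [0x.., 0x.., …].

t0 = [0x1f, 0x95, 0x32, 0x2c, 0x23, 0x78, 0xaa, 0x0c]
t1 = [0x23, 0x1f, 0x2c, 0x2c, 0x2c, 0x1f, 0x1f, 0x0c]
t2 = [0x23, 0x1f, 0x2c, 0x2c, 0x2c, 0x78, 0xaa, 0x0c]

RES = [0x23, 0x1f, 0x2c, 0x2c, 0x2c, 0x78, 0xaa, 0x0c]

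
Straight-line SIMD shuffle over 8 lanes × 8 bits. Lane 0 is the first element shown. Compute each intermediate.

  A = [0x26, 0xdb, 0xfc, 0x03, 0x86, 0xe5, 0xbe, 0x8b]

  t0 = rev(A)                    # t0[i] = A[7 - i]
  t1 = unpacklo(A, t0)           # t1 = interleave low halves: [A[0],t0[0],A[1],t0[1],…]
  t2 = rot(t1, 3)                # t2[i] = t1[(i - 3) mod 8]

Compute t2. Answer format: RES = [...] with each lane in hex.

RES = [0xe5, 0x03, 0x86, 0x26, 0x8b, 0xdb, 0xbe, 0xfc]

→ t0 |8b|be|e5|86|03|fc|db|26|
→ t1 |26|8b|db|be|fc|e5|03|86|
→ t2 |e5|03|86|26|8b|db|be|fc|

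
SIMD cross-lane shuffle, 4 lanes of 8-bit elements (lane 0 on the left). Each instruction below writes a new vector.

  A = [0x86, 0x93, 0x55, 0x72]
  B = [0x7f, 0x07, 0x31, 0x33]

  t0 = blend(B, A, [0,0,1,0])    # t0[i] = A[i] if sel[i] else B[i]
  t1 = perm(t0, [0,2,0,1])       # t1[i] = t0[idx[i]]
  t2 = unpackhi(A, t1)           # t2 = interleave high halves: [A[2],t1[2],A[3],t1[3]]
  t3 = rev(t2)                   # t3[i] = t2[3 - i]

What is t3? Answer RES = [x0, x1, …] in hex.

RES = [0x07, 0x72, 0x7f, 0x55]

→ t0 |7f|07|55|33|
→ t1 |7f|55|7f|07|
→ t2 |55|7f|72|07|
→ t3 |07|72|7f|55|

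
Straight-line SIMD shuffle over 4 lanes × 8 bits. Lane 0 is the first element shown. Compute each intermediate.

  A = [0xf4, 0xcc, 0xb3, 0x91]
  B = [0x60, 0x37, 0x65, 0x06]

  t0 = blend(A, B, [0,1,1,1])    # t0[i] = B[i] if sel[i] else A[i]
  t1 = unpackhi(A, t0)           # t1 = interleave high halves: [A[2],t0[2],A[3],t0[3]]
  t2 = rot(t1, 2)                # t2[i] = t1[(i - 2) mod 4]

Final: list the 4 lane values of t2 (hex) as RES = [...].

RES = [ 0x91  0x06  0xb3  0x65 ]

→ t0 |f4|37|65|06|
→ t1 |b3|65|91|06|
→ t2 |91|06|b3|65|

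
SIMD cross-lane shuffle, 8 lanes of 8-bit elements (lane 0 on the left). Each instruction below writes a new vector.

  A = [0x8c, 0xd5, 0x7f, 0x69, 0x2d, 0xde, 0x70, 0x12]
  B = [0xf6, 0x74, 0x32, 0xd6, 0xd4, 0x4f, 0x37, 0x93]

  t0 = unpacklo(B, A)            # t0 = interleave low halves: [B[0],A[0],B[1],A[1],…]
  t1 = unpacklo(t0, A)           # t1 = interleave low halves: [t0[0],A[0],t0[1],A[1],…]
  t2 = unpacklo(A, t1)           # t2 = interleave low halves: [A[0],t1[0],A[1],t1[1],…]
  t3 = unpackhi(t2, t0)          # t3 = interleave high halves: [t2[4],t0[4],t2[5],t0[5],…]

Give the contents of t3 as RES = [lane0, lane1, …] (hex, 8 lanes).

t0 = [0xf6, 0x8c, 0x74, 0xd5, 0x32, 0x7f, 0xd6, 0x69]
t1 = [0xf6, 0x8c, 0x8c, 0xd5, 0x74, 0x7f, 0xd5, 0x69]
t2 = [0x8c, 0xf6, 0xd5, 0x8c, 0x7f, 0x8c, 0x69, 0xd5]
t3 = [0x7f, 0x32, 0x8c, 0x7f, 0x69, 0xd6, 0xd5, 0x69]

RES = [0x7f, 0x32, 0x8c, 0x7f, 0x69, 0xd6, 0xd5, 0x69]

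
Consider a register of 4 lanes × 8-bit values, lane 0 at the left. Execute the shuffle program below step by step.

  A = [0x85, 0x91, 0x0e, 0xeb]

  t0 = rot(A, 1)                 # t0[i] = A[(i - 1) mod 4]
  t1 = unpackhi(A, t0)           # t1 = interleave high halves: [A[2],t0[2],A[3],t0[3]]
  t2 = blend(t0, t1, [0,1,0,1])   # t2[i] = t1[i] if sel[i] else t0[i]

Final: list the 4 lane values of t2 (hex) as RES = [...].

→ t0 |eb|85|91|0e|
→ t1 |0e|91|eb|0e|
→ t2 |eb|91|91|0e|

RES = [ 0xeb  0x91  0x91  0x0e ]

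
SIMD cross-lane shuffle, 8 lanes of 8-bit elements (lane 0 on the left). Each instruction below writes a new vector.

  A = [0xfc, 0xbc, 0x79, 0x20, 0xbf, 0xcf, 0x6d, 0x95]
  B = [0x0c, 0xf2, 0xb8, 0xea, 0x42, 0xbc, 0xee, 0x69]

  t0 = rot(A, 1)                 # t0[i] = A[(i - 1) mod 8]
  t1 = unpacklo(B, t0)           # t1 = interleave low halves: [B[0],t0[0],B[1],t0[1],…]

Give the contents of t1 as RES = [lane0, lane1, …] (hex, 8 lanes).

RES = [0x0c, 0x95, 0xf2, 0xfc, 0xb8, 0xbc, 0xea, 0x79]

→ t0 |95|fc|bc|79|20|bf|cf|6d|
→ t1 |0c|95|f2|fc|b8|bc|ea|79|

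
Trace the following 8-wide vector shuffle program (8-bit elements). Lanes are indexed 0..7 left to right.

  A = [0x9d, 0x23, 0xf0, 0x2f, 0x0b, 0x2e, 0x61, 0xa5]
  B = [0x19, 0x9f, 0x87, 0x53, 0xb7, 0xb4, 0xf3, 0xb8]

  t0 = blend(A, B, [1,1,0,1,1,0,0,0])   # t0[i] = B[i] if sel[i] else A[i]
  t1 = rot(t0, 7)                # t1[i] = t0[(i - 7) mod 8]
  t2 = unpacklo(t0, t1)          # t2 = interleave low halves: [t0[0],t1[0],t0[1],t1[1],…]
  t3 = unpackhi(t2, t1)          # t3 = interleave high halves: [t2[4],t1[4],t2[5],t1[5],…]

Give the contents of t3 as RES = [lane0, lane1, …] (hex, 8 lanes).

→ t0 |19|9f|f0|53|b7|2e|61|a5|
→ t1 |9f|f0|53|b7|2e|61|a5|19|
→ t2 |19|9f|9f|f0|f0|53|53|b7|
→ t3 |f0|2e|53|61|53|a5|b7|19|

RES = [ 0xf0  0x2e  0x53  0x61  0x53  0xa5  0xb7  0x19 ]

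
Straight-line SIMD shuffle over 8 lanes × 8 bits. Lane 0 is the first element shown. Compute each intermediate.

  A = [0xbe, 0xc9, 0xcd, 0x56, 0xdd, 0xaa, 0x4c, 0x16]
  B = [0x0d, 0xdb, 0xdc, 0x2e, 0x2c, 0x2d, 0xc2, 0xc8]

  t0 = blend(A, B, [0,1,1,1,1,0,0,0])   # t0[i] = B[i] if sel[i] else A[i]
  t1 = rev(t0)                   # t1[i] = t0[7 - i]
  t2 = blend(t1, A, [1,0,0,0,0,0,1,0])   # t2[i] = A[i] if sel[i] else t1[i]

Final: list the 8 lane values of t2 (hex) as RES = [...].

t0 = [0xbe, 0xdb, 0xdc, 0x2e, 0x2c, 0xaa, 0x4c, 0x16]
t1 = [0x16, 0x4c, 0xaa, 0x2c, 0x2e, 0xdc, 0xdb, 0xbe]
t2 = [0xbe, 0x4c, 0xaa, 0x2c, 0x2e, 0xdc, 0x4c, 0xbe]

RES = [0xbe, 0x4c, 0xaa, 0x2c, 0x2e, 0xdc, 0x4c, 0xbe]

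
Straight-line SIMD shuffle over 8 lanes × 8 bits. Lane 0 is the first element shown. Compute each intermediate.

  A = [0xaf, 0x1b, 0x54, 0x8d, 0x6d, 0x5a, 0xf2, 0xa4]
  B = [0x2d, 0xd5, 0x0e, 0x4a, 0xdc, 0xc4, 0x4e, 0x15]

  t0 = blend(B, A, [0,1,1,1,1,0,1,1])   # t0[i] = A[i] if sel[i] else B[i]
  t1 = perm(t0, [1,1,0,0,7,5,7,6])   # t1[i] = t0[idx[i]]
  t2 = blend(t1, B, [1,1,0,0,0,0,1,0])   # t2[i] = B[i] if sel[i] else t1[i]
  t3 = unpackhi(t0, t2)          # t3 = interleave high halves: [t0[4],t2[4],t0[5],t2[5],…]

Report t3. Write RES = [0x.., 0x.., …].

RES = [0x6d, 0xa4, 0xc4, 0xc4, 0xf2, 0x4e, 0xa4, 0xf2]

→ t0 |2d|1b|54|8d|6d|c4|f2|a4|
→ t1 |1b|1b|2d|2d|a4|c4|a4|f2|
→ t2 |2d|d5|2d|2d|a4|c4|4e|f2|
→ t3 |6d|a4|c4|c4|f2|4e|a4|f2|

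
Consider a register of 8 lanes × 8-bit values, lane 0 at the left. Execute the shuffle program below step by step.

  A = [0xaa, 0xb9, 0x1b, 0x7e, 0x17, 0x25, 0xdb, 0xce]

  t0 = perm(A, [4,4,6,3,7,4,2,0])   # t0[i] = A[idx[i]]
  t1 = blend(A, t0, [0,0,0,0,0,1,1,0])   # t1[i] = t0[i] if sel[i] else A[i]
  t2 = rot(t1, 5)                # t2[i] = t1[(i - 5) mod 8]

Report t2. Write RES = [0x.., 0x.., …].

RES = [ 0x7e  0x17  0x17  0x1b  0xce  0xaa  0xb9  0x1b ]

t0 = [0x17, 0x17, 0xdb, 0x7e, 0xce, 0x17, 0x1b, 0xaa]
t1 = [0xaa, 0xb9, 0x1b, 0x7e, 0x17, 0x17, 0x1b, 0xce]
t2 = [0x7e, 0x17, 0x17, 0x1b, 0xce, 0xaa, 0xb9, 0x1b]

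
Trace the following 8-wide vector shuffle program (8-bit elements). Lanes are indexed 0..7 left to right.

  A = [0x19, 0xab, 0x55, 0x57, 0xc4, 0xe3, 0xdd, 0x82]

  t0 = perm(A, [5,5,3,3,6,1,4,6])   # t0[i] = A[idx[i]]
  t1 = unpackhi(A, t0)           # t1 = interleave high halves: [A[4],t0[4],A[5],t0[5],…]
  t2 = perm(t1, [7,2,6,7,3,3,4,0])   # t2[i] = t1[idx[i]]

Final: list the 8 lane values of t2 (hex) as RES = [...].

RES = [0xdd, 0xe3, 0x82, 0xdd, 0xab, 0xab, 0xdd, 0xc4]

→ t0 |e3|e3|57|57|dd|ab|c4|dd|
→ t1 |c4|dd|e3|ab|dd|c4|82|dd|
→ t2 |dd|e3|82|dd|ab|ab|dd|c4|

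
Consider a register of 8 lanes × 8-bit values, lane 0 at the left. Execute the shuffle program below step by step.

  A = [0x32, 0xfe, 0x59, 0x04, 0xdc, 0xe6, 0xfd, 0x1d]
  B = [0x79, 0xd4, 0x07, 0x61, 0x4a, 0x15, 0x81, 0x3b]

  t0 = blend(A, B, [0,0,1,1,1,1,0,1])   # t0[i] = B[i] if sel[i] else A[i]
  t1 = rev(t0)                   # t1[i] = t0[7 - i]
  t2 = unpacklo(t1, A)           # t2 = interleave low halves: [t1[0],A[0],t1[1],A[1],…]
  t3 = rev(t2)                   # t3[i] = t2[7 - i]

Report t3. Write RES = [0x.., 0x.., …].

t0 = [0x32, 0xfe, 0x07, 0x61, 0x4a, 0x15, 0xfd, 0x3b]
t1 = [0x3b, 0xfd, 0x15, 0x4a, 0x61, 0x07, 0xfe, 0x32]
t2 = [0x3b, 0x32, 0xfd, 0xfe, 0x15, 0x59, 0x4a, 0x04]
t3 = [0x04, 0x4a, 0x59, 0x15, 0xfe, 0xfd, 0x32, 0x3b]

RES = [ 0x04  0x4a  0x59  0x15  0xfe  0xfd  0x32  0x3b ]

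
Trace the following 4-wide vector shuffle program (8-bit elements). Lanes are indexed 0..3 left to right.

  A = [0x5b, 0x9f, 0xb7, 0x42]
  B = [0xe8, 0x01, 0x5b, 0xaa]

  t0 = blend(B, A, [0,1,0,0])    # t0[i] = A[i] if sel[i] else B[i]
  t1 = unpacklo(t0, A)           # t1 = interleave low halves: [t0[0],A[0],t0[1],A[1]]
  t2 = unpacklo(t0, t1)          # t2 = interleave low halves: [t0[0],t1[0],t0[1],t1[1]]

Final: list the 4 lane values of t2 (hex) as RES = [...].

RES = [0xe8, 0xe8, 0x9f, 0x5b]

  t0: e8 9f 5b aa
  t1: e8 5b 9f 9f
  t2: e8 e8 9f 5b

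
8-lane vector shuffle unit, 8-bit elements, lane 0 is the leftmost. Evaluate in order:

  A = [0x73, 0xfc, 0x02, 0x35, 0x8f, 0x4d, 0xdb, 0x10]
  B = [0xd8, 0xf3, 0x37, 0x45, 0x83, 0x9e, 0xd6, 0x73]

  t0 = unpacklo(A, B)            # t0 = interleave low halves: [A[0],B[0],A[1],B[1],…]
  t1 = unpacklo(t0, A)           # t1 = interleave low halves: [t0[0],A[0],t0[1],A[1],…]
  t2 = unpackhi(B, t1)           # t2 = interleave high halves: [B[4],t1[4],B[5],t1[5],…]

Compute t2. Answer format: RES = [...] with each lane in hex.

t0 = [0x73, 0xd8, 0xfc, 0xf3, 0x02, 0x37, 0x35, 0x45]
t1 = [0x73, 0x73, 0xd8, 0xfc, 0xfc, 0x02, 0xf3, 0x35]
t2 = [0x83, 0xfc, 0x9e, 0x02, 0xd6, 0xf3, 0x73, 0x35]

RES = [0x83, 0xfc, 0x9e, 0x02, 0xd6, 0xf3, 0x73, 0x35]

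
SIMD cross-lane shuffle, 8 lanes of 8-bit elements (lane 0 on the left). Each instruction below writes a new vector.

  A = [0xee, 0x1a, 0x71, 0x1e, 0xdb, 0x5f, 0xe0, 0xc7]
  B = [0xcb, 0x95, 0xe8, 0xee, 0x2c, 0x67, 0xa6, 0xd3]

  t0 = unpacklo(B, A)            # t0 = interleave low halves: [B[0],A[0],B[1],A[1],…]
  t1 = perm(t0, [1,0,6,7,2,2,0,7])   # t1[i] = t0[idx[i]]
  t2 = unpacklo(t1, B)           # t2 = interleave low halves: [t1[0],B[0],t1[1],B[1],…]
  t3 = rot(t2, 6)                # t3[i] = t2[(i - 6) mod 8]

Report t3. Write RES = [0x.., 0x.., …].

t0 = [0xcb, 0xee, 0x95, 0x1a, 0xe8, 0x71, 0xee, 0x1e]
t1 = [0xee, 0xcb, 0xee, 0x1e, 0x95, 0x95, 0xcb, 0x1e]
t2 = [0xee, 0xcb, 0xcb, 0x95, 0xee, 0xe8, 0x1e, 0xee]
t3 = [0xcb, 0x95, 0xee, 0xe8, 0x1e, 0xee, 0xee, 0xcb]

RES = [0xcb, 0x95, 0xee, 0xe8, 0x1e, 0xee, 0xee, 0xcb]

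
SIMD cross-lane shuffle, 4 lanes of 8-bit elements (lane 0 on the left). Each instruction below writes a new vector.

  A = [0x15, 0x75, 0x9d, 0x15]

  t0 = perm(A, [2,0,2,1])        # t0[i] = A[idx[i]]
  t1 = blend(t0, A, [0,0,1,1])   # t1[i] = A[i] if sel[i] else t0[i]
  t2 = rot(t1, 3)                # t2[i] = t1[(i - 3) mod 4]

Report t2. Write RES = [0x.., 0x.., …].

RES = [0x15, 0x9d, 0x15, 0x9d]

→ t0 |9d|15|9d|75|
→ t1 |9d|15|9d|15|
→ t2 |15|9d|15|9d|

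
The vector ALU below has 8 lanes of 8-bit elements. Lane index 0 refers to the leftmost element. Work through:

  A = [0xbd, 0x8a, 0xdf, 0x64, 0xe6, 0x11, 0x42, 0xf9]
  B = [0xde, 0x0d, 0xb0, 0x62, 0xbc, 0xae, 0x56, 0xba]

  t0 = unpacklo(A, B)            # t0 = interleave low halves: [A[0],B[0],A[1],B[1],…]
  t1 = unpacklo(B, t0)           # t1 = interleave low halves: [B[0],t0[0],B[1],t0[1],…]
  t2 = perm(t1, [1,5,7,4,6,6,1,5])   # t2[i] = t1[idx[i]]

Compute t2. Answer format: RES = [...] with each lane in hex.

→ t0 |bd|de|8a|0d|df|b0|64|62|
→ t1 |de|bd|0d|de|b0|8a|62|0d|
→ t2 |bd|8a|0d|b0|62|62|bd|8a|

RES = [ 0xbd  0x8a  0x0d  0xb0  0x62  0x62  0xbd  0x8a ]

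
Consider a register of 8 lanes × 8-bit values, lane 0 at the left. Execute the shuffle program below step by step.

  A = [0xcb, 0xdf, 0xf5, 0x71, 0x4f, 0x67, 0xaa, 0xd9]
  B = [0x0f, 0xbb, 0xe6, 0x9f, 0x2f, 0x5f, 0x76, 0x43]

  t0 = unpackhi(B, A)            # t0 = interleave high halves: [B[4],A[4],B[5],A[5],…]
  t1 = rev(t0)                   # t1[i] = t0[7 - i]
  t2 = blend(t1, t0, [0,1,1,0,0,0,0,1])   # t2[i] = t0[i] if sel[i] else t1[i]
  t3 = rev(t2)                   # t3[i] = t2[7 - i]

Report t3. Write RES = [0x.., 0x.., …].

RES = [0xd9, 0x4f, 0x5f, 0x67, 0x76, 0x5f, 0x4f, 0xd9]

  t0: 2f 4f 5f 67 76 aa 43 d9
  t1: d9 43 aa 76 67 5f 4f 2f
  t2: d9 4f 5f 76 67 5f 4f d9
  t3: d9 4f 5f 67 76 5f 4f d9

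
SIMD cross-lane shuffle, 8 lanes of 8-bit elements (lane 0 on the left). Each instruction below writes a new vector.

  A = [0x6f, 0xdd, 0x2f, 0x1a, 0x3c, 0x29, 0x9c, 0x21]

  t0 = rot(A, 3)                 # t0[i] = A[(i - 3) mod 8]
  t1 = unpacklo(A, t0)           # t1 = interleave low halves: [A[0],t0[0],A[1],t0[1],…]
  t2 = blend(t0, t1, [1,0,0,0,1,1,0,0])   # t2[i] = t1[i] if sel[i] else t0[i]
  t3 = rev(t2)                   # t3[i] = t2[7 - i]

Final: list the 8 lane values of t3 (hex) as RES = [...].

RES = [ 0x3c  0x1a  0x21  0x2f  0x6f  0x21  0x9c  0x6f ]

t0 = [0x29, 0x9c, 0x21, 0x6f, 0xdd, 0x2f, 0x1a, 0x3c]
t1 = [0x6f, 0x29, 0xdd, 0x9c, 0x2f, 0x21, 0x1a, 0x6f]
t2 = [0x6f, 0x9c, 0x21, 0x6f, 0x2f, 0x21, 0x1a, 0x3c]
t3 = [0x3c, 0x1a, 0x21, 0x2f, 0x6f, 0x21, 0x9c, 0x6f]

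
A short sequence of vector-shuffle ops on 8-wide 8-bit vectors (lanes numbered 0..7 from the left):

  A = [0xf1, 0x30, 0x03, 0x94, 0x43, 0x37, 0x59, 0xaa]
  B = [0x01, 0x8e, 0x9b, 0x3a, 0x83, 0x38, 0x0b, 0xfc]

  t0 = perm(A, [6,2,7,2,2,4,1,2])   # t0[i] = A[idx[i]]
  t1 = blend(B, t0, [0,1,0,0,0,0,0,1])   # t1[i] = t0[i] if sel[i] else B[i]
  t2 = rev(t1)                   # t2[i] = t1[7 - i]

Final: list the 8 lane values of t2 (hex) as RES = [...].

t0 = [0x59, 0x03, 0xaa, 0x03, 0x03, 0x43, 0x30, 0x03]
t1 = [0x01, 0x03, 0x9b, 0x3a, 0x83, 0x38, 0x0b, 0x03]
t2 = [0x03, 0x0b, 0x38, 0x83, 0x3a, 0x9b, 0x03, 0x01]

RES = [0x03, 0x0b, 0x38, 0x83, 0x3a, 0x9b, 0x03, 0x01]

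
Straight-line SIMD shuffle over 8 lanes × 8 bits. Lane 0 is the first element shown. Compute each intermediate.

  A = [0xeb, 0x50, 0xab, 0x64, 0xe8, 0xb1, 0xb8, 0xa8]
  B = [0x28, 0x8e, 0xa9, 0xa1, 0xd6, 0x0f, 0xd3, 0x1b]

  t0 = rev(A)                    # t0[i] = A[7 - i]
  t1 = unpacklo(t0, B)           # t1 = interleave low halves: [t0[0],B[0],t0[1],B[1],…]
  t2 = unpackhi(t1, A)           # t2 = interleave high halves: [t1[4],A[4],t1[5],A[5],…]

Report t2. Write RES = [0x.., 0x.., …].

RES = [ 0xb1  0xe8  0xa9  0xb1  0xe8  0xb8  0xa1  0xa8 ]

t0 = [0xa8, 0xb8, 0xb1, 0xe8, 0x64, 0xab, 0x50, 0xeb]
t1 = [0xa8, 0x28, 0xb8, 0x8e, 0xb1, 0xa9, 0xe8, 0xa1]
t2 = [0xb1, 0xe8, 0xa9, 0xb1, 0xe8, 0xb8, 0xa1, 0xa8]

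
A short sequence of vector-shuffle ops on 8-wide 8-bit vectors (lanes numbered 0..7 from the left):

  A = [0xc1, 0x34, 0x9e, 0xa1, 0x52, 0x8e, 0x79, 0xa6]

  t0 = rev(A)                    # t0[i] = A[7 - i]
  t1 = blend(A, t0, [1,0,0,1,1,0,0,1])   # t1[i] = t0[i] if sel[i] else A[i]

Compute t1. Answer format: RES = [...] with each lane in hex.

  t0: a6 79 8e 52 a1 9e 34 c1
  t1: a6 34 9e 52 a1 8e 79 c1

RES = [ 0xa6  0x34  0x9e  0x52  0xa1  0x8e  0x79  0xc1 ]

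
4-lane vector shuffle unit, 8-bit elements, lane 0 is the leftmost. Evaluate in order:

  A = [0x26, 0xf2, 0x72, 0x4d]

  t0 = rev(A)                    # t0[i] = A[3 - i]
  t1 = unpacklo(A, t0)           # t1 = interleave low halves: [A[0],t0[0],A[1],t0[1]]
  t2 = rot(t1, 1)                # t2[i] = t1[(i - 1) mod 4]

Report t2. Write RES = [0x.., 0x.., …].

RES = [0x72, 0x26, 0x4d, 0xf2]

→ t0 |4d|72|f2|26|
→ t1 |26|4d|f2|72|
→ t2 |72|26|4d|f2|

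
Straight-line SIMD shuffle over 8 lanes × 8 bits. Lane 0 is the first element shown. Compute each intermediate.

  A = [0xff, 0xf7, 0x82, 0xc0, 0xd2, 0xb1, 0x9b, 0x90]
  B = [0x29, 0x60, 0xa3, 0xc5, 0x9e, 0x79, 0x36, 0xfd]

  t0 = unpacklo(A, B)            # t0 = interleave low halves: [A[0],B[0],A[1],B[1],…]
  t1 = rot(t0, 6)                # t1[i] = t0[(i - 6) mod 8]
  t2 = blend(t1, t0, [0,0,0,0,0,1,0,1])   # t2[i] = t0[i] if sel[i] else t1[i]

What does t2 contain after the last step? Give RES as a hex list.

  t0: ff 29 f7 60 82 a3 c0 c5
  t1: f7 60 82 a3 c0 c5 ff 29
  t2: f7 60 82 a3 c0 a3 ff c5

RES = [0xf7, 0x60, 0x82, 0xa3, 0xc0, 0xa3, 0xff, 0xc5]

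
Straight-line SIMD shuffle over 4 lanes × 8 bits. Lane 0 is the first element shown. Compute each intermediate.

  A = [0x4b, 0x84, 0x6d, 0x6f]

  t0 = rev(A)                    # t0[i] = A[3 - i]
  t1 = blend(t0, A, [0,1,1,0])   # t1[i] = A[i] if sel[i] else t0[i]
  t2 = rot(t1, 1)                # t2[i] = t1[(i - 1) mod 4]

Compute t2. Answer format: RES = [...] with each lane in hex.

→ t0 |6f|6d|84|4b|
→ t1 |6f|84|6d|4b|
→ t2 |4b|6f|84|6d|

RES = [ 0x4b  0x6f  0x84  0x6d ]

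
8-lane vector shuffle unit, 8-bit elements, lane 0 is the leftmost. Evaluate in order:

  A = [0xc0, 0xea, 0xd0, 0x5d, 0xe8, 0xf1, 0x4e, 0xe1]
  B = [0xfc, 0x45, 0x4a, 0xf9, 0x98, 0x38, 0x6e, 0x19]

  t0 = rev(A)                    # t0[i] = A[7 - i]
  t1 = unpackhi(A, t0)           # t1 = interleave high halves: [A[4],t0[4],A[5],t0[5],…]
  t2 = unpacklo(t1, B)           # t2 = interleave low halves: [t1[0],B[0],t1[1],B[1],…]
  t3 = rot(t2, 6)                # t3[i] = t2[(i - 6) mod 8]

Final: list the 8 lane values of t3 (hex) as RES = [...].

  t0: e1 4e f1 e8 5d d0 ea c0
  t1: e8 5d f1 d0 4e ea e1 c0
  t2: e8 fc 5d 45 f1 4a d0 f9
  t3: 5d 45 f1 4a d0 f9 e8 fc

RES = [ 0x5d  0x45  0xf1  0x4a  0xd0  0xf9  0xe8  0xfc ]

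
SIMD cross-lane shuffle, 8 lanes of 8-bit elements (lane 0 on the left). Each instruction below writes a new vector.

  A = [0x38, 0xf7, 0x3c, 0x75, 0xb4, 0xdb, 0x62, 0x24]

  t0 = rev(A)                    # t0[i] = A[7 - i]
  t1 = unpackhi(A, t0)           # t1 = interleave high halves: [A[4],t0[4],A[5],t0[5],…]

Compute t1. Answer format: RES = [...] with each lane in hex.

  t0: 24 62 db b4 75 3c f7 38
  t1: b4 75 db 3c 62 f7 24 38

RES = [ 0xb4  0x75  0xdb  0x3c  0x62  0xf7  0x24  0x38 ]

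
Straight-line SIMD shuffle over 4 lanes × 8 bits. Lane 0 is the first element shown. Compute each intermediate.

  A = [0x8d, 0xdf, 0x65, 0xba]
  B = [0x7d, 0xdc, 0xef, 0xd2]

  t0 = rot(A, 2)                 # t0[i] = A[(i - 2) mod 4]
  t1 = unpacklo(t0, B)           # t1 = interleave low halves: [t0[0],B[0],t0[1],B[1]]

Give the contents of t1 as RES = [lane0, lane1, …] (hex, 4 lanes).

→ t0 |65|ba|8d|df|
→ t1 |65|7d|ba|dc|

RES = [0x65, 0x7d, 0xba, 0xdc]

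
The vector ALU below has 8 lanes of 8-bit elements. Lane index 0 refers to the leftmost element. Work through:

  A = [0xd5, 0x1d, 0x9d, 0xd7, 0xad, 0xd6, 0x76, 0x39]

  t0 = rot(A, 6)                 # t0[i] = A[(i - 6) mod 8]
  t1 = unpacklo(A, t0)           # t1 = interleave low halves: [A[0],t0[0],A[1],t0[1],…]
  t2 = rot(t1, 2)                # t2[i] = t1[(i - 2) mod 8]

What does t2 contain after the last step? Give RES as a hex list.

t0 = [0x9d, 0xd7, 0xad, 0xd6, 0x76, 0x39, 0xd5, 0x1d]
t1 = [0xd5, 0x9d, 0x1d, 0xd7, 0x9d, 0xad, 0xd7, 0xd6]
t2 = [0xd7, 0xd6, 0xd5, 0x9d, 0x1d, 0xd7, 0x9d, 0xad]

RES = [ 0xd7  0xd6  0xd5  0x9d  0x1d  0xd7  0x9d  0xad ]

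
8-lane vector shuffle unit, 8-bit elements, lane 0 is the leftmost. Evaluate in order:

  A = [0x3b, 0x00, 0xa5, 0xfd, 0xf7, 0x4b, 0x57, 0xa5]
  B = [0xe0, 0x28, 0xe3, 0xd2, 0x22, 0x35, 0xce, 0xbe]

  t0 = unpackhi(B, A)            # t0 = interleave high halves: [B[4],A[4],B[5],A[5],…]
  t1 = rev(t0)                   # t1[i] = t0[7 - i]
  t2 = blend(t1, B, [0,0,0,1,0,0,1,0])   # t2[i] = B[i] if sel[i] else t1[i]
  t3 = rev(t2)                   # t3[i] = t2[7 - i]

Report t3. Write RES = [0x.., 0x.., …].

RES = [0x22, 0xce, 0x35, 0x4b, 0xd2, 0x57, 0xbe, 0xa5]

t0 = [0x22, 0xf7, 0x35, 0x4b, 0xce, 0x57, 0xbe, 0xa5]
t1 = [0xa5, 0xbe, 0x57, 0xce, 0x4b, 0x35, 0xf7, 0x22]
t2 = [0xa5, 0xbe, 0x57, 0xd2, 0x4b, 0x35, 0xce, 0x22]
t3 = [0x22, 0xce, 0x35, 0x4b, 0xd2, 0x57, 0xbe, 0xa5]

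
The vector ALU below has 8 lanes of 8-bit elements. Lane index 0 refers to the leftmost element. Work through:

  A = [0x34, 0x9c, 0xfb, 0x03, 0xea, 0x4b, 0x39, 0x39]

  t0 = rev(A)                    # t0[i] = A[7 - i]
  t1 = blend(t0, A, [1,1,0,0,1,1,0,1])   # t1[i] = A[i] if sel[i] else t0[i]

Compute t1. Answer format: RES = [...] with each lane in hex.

RES = [ 0x34  0x9c  0x4b  0xea  0xea  0x4b  0x9c  0x39 ]

t0 = [0x39, 0x39, 0x4b, 0xea, 0x03, 0xfb, 0x9c, 0x34]
t1 = [0x34, 0x9c, 0x4b, 0xea, 0xea, 0x4b, 0x9c, 0x39]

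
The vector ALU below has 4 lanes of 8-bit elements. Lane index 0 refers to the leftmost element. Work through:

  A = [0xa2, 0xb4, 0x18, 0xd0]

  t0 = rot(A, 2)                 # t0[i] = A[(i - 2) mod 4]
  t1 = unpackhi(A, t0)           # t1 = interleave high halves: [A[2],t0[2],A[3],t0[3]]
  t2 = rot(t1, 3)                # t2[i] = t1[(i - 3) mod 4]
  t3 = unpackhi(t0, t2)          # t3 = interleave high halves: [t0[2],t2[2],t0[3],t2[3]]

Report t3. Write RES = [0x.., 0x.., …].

→ t0 |18|d0|a2|b4|
→ t1 |18|a2|d0|b4|
→ t2 |a2|d0|b4|18|
→ t3 |a2|b4|b4|18|

RES = [ 0xa2  0xb4  0xb4  0x18 ]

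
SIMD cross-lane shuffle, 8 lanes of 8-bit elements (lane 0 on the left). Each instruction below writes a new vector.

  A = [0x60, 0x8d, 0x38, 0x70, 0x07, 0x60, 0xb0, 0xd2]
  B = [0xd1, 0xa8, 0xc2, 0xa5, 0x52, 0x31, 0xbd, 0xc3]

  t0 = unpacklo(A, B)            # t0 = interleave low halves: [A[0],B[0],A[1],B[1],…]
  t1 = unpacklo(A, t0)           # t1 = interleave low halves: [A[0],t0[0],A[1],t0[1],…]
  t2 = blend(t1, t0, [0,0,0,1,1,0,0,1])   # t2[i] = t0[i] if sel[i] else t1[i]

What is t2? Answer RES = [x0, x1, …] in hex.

RES = [0x60, 0x60, 0x8d, 0xa8, 0x38, 0x8d, 0x70, 0xa5]

t0 = [0x60, 0xd1, 0x8d, 0xa8, 0x38, 0xc2, 0x70, 0xa5]
t1 = [0x60, 0x60, 0x8d, 0xd1, 0x38, 0x8d, 0x70, 0xa8]
t2 = [0x60, 0x60, 0x8d, 0xa8, 0x38, 0x8d, 0x70, 0xa5]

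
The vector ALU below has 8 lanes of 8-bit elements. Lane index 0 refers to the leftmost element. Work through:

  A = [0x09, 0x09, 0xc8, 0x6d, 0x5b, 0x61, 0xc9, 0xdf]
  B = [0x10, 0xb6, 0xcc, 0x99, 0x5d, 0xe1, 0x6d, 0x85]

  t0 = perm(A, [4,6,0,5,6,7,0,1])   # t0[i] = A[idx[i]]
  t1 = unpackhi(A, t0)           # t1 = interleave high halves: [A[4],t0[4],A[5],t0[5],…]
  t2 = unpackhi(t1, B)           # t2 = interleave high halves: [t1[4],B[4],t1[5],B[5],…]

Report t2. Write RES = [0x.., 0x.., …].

RES = [0xc9, 0x5d, 0x09, 0xe1, 0xdf, 0x6d, 0x09, 0x85]

  t0: 5b c9 09 61 c9 df 09 09
  t1: 5b c9 61 df c9 09 df 09
  t2: c9 5d 09 e1 df 6d 09 85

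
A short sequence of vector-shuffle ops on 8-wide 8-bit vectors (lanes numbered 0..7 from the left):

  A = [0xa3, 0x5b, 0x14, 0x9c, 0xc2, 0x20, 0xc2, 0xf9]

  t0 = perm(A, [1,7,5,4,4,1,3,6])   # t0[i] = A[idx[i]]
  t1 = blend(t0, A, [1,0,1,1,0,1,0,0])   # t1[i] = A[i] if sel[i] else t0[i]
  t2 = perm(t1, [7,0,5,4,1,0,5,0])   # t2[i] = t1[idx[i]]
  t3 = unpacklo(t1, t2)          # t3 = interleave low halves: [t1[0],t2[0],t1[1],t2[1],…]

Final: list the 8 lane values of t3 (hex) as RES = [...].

RES = [ 0xa3  0xc2  0xf9  0xa3  0x14  0x20  0x9c  0xc2 ]

  t0: 5b f9 20 c2 c2 5b 9c c2
  t1: a3 f9 14 9c c2 20 9c c2
  t2: c2 a3 20 c2 f9 a3 20 a3
  t3: a3 c2 f9 a3 14 20 9c c2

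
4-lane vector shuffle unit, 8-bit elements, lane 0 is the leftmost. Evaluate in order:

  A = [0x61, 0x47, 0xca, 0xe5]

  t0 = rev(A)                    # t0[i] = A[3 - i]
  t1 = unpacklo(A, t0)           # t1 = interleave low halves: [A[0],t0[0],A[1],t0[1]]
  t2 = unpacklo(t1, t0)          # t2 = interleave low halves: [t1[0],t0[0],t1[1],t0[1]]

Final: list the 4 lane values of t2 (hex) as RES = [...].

→ t0 |e5|ca|47|61|
→ t1 |61|e5|47|ca|
→ t2 |61|e5|e5|ca|

RES = [0x61, 0xe5, 0xe5, 0xca]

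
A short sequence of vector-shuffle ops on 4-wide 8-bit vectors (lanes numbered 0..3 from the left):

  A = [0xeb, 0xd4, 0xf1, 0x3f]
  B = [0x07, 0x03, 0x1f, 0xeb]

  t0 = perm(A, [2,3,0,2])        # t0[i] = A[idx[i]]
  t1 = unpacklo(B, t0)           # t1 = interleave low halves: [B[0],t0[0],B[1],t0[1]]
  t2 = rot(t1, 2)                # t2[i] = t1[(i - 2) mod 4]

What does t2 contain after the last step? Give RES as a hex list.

t0 = [0xf1, 0x3f, 0xeb, 0xf1]
t1 = [0x07, 0xf1, 0x03, 0x3f]
t2 = [0x03, 0x3f, 0x07, 0xf1]

RES = [ 0x03  0x3f  0x07  0xf1 ]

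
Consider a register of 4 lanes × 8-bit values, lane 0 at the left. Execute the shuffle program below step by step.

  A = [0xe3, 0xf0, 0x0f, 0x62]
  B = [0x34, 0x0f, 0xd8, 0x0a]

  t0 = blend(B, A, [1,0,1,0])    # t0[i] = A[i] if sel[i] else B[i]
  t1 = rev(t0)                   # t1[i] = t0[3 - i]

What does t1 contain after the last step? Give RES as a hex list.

  t0: e3 0f 0f 0a
  t1: 0a 0f 0f e3

RES = [0x0a, 0x0f, 0x0f, 0xe3]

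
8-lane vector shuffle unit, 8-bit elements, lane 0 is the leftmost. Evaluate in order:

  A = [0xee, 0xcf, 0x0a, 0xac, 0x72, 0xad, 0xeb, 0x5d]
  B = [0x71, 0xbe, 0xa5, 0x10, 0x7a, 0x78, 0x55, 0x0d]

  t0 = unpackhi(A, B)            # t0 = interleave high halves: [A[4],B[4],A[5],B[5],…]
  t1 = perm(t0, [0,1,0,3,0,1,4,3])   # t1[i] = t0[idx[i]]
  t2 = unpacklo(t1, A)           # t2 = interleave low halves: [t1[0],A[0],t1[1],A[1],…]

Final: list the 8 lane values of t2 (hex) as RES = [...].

RES = [0x72, 0xee, 0x7a, 0xcf, 0x72, 0x0a, 0x78, 0xac]

→ t0 |72|7a|ad|78|eb|55|5d|0d|
→ t1 |72|7a|72|78|72|7a|eb|78|
→ t2 |72|ee|7a|cf|72|0a|78|ac|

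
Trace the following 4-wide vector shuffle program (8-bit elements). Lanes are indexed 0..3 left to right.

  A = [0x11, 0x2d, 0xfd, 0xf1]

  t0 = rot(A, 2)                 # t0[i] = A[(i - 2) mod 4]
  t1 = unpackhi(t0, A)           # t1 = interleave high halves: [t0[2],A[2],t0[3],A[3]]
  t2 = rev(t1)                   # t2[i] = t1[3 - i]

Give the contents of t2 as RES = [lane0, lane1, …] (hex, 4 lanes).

  t0: fd f1 11 2d
  t1: 11 fd 2d f1
  t2: f1 2d fd 11

RES = [0xf1, 0x2d, 0xfd, 0x11]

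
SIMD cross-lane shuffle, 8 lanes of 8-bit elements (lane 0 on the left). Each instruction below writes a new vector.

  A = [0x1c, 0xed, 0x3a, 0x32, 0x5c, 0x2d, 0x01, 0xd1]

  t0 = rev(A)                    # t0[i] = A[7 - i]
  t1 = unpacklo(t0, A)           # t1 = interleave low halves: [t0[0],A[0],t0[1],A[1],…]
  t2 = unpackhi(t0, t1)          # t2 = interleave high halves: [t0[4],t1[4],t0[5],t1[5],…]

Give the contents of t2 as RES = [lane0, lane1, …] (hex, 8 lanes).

RES = [0x32, 0x2d, 0x3a, 0x3a, 0xed, 0x5c, 0x1c, 0x32]

  t0: d1 01 2d 5c 32 3a ed 1c
  t1: d1 1c 01 ed 2d 3a 5c 32
  t2: 32 2d 3a 3a ed 5c 1c 32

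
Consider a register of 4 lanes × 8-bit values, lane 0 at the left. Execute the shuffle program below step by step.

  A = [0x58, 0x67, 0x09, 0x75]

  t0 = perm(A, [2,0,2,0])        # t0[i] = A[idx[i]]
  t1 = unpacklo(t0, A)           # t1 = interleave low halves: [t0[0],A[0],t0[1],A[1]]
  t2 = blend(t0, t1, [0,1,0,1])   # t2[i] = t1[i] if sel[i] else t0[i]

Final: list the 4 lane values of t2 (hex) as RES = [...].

RES = [ 0x09  0x58  0x09  0x67 ]

t0 = [0x09, 0x58, 0x09, 0x58]
t1 = [0x09, 0x58, 0x58, 0x67]
t2 = [0x09, 0x58, 0x09, 0x67]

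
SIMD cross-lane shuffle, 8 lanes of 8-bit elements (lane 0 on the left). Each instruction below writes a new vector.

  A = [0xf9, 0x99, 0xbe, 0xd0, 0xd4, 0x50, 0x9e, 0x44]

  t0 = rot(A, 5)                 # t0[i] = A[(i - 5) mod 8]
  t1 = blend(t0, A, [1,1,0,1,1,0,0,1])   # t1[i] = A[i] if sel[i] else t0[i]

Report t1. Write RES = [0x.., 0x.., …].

  t0: d0 d4 50 9e 44 f9 99 be
  t1: f9 99 50 d0 d4 f9 99 44

RES = [0xf9, 0x99, 0x50, 0xd0, 0xd4, 0xf9, 0x99, 0x44]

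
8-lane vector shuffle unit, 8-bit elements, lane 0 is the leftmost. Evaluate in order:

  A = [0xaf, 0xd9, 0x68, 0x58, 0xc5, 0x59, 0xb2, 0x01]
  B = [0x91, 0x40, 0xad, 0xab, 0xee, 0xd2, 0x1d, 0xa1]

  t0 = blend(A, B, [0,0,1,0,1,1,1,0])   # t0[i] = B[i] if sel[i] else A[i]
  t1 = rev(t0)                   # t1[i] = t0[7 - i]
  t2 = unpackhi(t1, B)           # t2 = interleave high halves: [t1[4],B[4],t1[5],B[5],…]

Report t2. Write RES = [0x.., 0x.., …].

RES = [0x58, 0xee, 0xad, 0xd2, 0xd9, 0x1d, 0xaf, 0xa1]

→ t0 |af|d9|ad|58|ee|d2|1d|01|
→ t1 |01|1d|d2|ee|58|ad|d9|af|
→ t2 |58|ee|ad|d2|d9|1d|af|a1|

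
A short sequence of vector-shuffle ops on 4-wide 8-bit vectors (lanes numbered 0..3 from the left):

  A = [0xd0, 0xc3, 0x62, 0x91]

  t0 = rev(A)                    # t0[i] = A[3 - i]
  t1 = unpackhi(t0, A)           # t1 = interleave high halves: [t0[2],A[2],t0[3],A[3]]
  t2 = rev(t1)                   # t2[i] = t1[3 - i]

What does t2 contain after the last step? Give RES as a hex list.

t0 = [0x91, 0x62, 0xc3, 0xd0]
t1 = [0xc3, 0x62, 0xd0, 0x91]
t2 = [0x91, 0xd0, 0x62, 0xc3]

RES = [0x91, 0xd0, 0x62, 0xc3]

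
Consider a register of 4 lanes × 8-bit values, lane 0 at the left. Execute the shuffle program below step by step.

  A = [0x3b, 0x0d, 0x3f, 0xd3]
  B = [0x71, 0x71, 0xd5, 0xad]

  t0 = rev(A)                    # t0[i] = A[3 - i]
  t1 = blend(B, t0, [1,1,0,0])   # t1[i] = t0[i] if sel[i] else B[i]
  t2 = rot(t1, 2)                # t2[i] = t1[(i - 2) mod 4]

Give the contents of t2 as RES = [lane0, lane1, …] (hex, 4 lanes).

RES = [ 0xd5  0xad  0xd3  0x3f ]

→ t0 |d3|3f|0d|3b|
→ t1 |d3|3f|d5|ad|
→ t2 |d5|ad|d3|3f|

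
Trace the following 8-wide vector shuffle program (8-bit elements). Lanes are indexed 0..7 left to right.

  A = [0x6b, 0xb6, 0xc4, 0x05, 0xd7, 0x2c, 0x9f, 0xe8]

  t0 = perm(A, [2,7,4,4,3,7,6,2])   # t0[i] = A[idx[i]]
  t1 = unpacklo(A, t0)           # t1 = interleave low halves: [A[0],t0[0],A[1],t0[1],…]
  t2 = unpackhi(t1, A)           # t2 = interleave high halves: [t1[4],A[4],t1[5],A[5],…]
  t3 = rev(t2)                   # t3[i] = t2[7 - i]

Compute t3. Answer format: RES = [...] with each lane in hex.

→ t0 |c4|e8|d7|d7|05|e8|9f|c4|
→ t1 |6b|c4|b6|e8|c4|d7|05|d7|
→ t2 |c4|d7|d7|2c|05|9f|d7|e8|
→ t3 |e8|d7|9f|05|2c|d7|d7|c4|

RES = [0xe8, 0xd7, 0x9f, 0x05, 0x2c, 0xd7, 0xd7, 0xc4]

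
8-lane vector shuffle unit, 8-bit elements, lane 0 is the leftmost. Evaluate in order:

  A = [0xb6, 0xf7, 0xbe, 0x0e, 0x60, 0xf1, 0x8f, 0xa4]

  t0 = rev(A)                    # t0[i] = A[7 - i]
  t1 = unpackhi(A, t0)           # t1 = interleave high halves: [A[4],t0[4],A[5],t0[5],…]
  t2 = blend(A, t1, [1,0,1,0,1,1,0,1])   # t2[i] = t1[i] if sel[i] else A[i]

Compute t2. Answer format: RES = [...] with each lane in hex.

RES = [ 0x60  0xf7  0xf1  0x0e  0x8f  0xf7  0x8f  0xb6 ]

  t0: a4 8f f1 60 0e be f7 b6
  t1: 60 0e f1 be 8f f7 a4 b6
  t2: 60 f7 f1 0e 8f f7 8f b6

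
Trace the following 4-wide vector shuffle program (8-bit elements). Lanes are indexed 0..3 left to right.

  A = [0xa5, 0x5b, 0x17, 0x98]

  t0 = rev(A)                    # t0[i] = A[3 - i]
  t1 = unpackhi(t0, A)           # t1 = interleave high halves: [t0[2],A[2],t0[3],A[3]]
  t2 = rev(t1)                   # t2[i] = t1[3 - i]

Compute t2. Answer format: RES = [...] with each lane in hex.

t0 = [0x98, 0x17, 0x5b, 0xa5]
t1 = [0x5b, 0x17, 0xa5, 0x98]
t2 = [0x98, 0xa5, 0x17, 0x5b]

RES = [ 0x98  0xa5  0x17  0x5b ]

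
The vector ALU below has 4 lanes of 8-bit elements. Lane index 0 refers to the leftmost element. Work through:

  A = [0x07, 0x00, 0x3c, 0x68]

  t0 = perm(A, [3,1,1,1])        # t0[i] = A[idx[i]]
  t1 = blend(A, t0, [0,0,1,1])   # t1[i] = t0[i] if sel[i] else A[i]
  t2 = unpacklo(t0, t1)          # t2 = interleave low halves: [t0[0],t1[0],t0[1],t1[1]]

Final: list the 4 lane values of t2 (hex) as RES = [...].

t0 = [0x68, 0x00, 0x00, 0x00]
t1 = [0x07, 0x00, 0x00, 0x00]
t2 = [0x68, 0x07, 0x00, 0x00]

RES = [ 0x68  0x07  0x00  0x00 ]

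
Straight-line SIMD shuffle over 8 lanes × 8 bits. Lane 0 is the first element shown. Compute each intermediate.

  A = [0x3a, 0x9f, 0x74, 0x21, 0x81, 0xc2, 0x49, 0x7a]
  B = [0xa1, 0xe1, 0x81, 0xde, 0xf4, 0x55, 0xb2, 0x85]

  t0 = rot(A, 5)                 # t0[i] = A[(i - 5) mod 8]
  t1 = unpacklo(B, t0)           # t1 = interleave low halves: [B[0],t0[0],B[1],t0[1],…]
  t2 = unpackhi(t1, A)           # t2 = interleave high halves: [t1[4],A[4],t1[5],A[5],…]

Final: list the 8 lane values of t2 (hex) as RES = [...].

  t0: 21 81 c2 49 7a 3a 9f 74
  t1: a1 21 e1 81 81 c2 de 49
  t2: 81 81 c2 c2 de 49 49 7a

RES = [0x81, 0x81, 0xc2, 0xc2, 0xde, 0x49, 0x49, 0x7a]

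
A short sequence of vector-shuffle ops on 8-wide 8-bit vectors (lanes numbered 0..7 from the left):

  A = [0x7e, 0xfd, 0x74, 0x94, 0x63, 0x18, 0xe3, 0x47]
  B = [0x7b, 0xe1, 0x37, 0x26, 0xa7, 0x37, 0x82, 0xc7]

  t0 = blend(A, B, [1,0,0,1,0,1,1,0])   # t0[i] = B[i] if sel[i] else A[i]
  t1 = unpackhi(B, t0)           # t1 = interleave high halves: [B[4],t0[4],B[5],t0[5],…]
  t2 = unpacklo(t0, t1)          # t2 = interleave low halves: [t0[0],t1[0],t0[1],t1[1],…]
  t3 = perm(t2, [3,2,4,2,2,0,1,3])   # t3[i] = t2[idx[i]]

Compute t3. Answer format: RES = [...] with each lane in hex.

RES = [ 0x63  0xfd  0x74  0xfd  0xfd  0x7b  0xa7  0x63 ]

  t0: 7b fd 74 26 63 37 82 47
  t1: a7 63 37 37 82 82 c7 47
  t2: 7b a7 fd 63 74 37 26 37
  t3: 63 fd 74 fd fd 7b a7 63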